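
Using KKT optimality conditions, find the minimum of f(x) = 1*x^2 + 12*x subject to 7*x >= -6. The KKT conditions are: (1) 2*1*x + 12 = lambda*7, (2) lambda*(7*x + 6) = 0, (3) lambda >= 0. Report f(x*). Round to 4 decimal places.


Step 1: Try lambda = 0 (constraint inactive).
x_unc = -12/(2*1) = -6.0
Check: 7*-6.0 = -42.0 < -6 -- violated!
Step 2: Constraint must be active: 7*x = -6
x* = -6/7 = -0.8571 (rounded; the exact value -6/7 is used below)
lambda = (2*1*(-6/7) + 12)/7 = 1.4694
Step 3: Compute optimal value.
f(x*) = 1*(-6/7)^2 + 12*(-6/7) = -9.551


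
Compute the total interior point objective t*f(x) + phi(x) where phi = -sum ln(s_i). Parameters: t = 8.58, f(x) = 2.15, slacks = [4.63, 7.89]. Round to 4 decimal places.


Step 1: Compute log-barrier.
ln values: [1.5326, 2.0656]
phi = -(1.5326 + 2.0656) = -3.5982
Step 2: Compute augmented objective.
t*f(x) = 8.58*2.15 = 18.447
Total = 18.447 - 3.5982 = 14.8488


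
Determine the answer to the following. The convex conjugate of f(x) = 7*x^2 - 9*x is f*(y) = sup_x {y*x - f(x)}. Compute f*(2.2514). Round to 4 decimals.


f*(y) = sup_x {y*x - a*x^2 - b*x} = sup_x {(y-b)*x - a*x^2}
FOC: (y - b) - 2a*x = 0 => x* = (y - b)/(2a)
x* = (2.2514 + 9)/(2*7) = 0.8037
f*(2.2514) = (y-b)^2/(4a) = (2.2514 + 9)^2/(4*7)
= 126.594/28 = 4.5212


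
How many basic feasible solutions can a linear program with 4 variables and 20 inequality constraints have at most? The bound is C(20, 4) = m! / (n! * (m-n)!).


Each vertex corresponds to some choice of n active constraints out of m, so the number of vertices is at most C(m, n) = m! / (n!(m-n)!).
m = 20, n = 4
Numerator: 20 * 19 * 18 * 17
Denominator: 4! = 24
C(20, 4) = 4845


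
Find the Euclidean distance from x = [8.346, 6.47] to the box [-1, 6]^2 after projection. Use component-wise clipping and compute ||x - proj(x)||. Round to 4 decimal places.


Project each component onto [-1, 6].
clip(8.346) = 6.0, clip(6.47) = 6.0
Projection = [6.0, 6.0]
Squared diffs: [5.5037, 0.2209]
Distance = sqrt(5.7246) = 2.3926


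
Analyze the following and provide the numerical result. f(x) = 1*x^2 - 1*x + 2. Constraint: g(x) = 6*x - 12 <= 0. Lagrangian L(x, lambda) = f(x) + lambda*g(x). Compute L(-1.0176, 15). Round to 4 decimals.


Step 1: Evaluate f(x).
f(-1.0176) = 1*(-1.0176)^2 - 1*(-1.0176) + 2 = 4.0531
Step 2: Evaluate g(x).
g(-1.0176) = 6*-1.0176 - 12 = -18.1056
Step 3: Compute Lagrangian.
L = 4.0531 + 15*-18.1056 = -267.5309


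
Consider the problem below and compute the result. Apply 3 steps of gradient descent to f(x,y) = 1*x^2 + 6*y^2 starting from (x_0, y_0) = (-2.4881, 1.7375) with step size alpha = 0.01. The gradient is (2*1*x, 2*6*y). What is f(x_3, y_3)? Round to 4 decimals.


Gradient descent on f(x,y) = 1*x^2 + 6*y^2.
Starting point: (-2.4881, 1.7375), alpha = 0.01
Step 1: grad_x = 2*1*-2.4881 = -4.9762, grad_y = 2*6*1.7375 = 20.85
  x_1 = -2.4881 - 0.01*-4.9762 = -2.4383
  y_1 = 1.7375 - 0.01*20.85 = 1.529
Step 2: grad_x = 2*1*-2.4383 = -4.8767, grad_y = 2*6*1.529 = 18.348
  x_2 = -2.4383 - 0.01*-4.8767 = -2.3896
  y_2 = 1.529 - 0.01*18.348 = 1.3455
Step 3: grad_x = 2*1*-2.3896 = -4.7791, grad_y = 2*6*1.3455 = 16.1462
  x_3 = -2.3896 - 0.01*-4.7791 = -2.3418
  y_3 = 1.3455 - 0.01*16.1462 = 1.1841
f(-2.3418, 1.1841) = 1*(-2.3418)^2 + 6*1.1841^2 = 13.8959


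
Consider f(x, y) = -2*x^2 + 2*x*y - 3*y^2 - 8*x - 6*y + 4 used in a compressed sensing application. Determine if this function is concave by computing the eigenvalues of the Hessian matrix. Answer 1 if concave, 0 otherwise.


The Hessian of f(x,y) = -2*x^2 + 2*x*y - 3*y^2 - 8*x - 6*y + 4 is:
H = [[-4, 2], [2, -6]]
Trace = -4 - 6 = -10
Determinant = -4*-6 - (2)^2 = 20
Discriminant = (-10)^2 - 4*20 = 20.0
Eigenvalues: lambda_1 = -7.2361, lambda_2 = -2.7639
The function is concave.

1


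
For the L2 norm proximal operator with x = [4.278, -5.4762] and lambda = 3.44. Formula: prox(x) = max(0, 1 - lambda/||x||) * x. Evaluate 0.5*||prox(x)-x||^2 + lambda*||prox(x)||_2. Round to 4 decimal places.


Step 1: Compute ||x||.
||x|| = 6.9491
Step 2: Compute scaling factor.
scale = max(0, 1 - 3.44/6.9491) = 0.505
Step 3: prox(x) = [2.1603, -2.7653]
||prox(x)|| = 3.5091
Step 4: Proximal objective.
0.5*||prox-x||^2 = 5.9168
lambda*||prox|| = 12.0713
Total = 17.9881


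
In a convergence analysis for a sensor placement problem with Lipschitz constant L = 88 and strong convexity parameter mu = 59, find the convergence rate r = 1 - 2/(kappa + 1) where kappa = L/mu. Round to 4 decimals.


Step 1: Compute the condition number.
kappa = L/mu = 88/59 = 1.4915
Step 2: Compute the convergence rate.
r = 1 - 2/(kappa + 1) = 1 - 2*mu/(L + mu) = (L - mu)/(L + mu) = 29/147 = 0.1973


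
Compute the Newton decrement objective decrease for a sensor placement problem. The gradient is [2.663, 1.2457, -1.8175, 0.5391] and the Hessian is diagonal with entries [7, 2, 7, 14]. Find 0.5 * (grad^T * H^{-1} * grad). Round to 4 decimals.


Step 1: H is diagonal, so H^(-1) * g = [0.3804, 0.6229, -0.2596, 0.0385].
Step 2: g^T H^(-1) g = sum_i g_i^2 / H_ii
  = (2.663)^2/7 + (1.2457)^2/2 + (-1.8175)^2/7 + (0.5391)^2/14
  = 1.0131 + 0.7759 + 0.4719 + 0.0208 = 2.2816
Step 3: Objective decrease = 0.5 * g^T H^(-1) g = 1.1408


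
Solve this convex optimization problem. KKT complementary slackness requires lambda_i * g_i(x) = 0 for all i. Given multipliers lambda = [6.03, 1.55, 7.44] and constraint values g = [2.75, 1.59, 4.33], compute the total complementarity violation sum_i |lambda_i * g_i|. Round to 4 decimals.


KKT complementary slackness check:
lambda_1 * g_1 = 6.03 * 2.75 = 16.5825
lambda_2 * g_2 = 1.55 * 1.59 = 2.4645
lambda_3 * g_3 = 7.44 * 4.33 = 32.2152
Total violation = 16.5825 + 2.4645 + 32.2152 = 51.2622


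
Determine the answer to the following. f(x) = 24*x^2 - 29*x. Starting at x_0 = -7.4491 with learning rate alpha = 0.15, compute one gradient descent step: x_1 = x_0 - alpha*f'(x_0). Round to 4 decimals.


We compute the gradient at x_0 and apply the update.
f'(x) = 48*x - 29
f'(-7.4491) = 48*-7.4491 - 29 = -386.5568
x_1 = -7.4491 - 0.15*-386.5568 = 50.5344


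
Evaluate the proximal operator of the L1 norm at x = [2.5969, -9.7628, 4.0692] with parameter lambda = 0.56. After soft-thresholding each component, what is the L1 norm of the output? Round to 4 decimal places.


Soft-thresholding with lambda = 0.56:
prox(2.5969) = sign(2.5969)*max(|2.5969| - 0.56, 0) = 2.0369
prox(-9.7628) = sign(-9.7628)*max(|-9.7628| - 0.56, 0) = -9.2028
prox(4.0692) = sign(4.0692)*max(|4.0692| - 0.56, 0) = 3.5092
prox(x) = [2.0369, -9.2028, 3.5092]
||prox(x)||_1 = 2.0369 + 9.2028 + 3.5092 = 14.7489


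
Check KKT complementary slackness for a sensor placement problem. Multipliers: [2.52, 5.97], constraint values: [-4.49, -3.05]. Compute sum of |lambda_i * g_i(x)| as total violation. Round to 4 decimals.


KKT complementary slackness check:
lambda_1 * g_1 = 2.52 * -4.49 = -11.3148
lambda_2 * g_2 = 5.97 * -3.05 = -18.2085
Total violation = 11.3148 + 18.2085 = 29.5233


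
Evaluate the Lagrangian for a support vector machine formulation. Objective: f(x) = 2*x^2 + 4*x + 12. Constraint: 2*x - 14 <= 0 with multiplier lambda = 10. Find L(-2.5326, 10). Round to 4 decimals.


Step 1: Evaluate f(x).
f(-2.5326) = 2*(-2.5326)^2 + 4*(-2.5326) + 12 = 14.6977
Step 2: Evaluate g(x).
g(-2.5326) = 2*-2.5326 - 14 = -19.0652
Step 3: Compute Lagrangian.
L = 14.6977 + 10*-19.0652 = -175.9543


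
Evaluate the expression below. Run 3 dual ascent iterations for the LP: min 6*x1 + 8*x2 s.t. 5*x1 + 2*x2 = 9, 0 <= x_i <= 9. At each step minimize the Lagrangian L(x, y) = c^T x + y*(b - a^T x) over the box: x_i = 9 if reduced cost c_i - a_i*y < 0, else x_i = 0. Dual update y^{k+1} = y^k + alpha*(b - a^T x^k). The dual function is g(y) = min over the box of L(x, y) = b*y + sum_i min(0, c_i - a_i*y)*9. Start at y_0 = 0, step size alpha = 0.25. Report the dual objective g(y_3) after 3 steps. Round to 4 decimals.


Dual ascent for LP: min 6*x1 + 8*x2, 5*x1 + 2*x2 = 9, 0 <= x_i <= 9
Step 1: y^k = 0.0, reduced costs: (6.0, 8.0)
  x^k = (0.0, 0.0), subgradient = b - a^T x = 9.0
  y^{k+1} = 0.0 + 0.25*9.0 = 2.25
Step 2: y^k = 2.25, reduced costs: (-5.25, 3.5)
  x^k = (9.0, 0.0), subgradient = b - a^T x = -36.0
  y^{k+1} = 2.25 + 0.25*-36.0 = -6.75
Step 3: y^k = -6.75, reduced costs: (39.75, 21.5)
  x^k = (0.0, 0.0), subgradient = b - a^T x = 9.0
  y^{k+1} = -6.75 + 0.25*9.0 = -4.5
Dual objective at y_3 = -4.5: reduced costs (28.5, 17.0), box minimizer x = (0.0, 0.0)
g(y_3) = b*y + (c1 - a1*y)*x1 + (c2 - a2*y)*x2 = 9*(-4.5) + 28.5*0.0 + 17.0*0.0 = -40.5 + 0.0 + 0.0 = -40.5


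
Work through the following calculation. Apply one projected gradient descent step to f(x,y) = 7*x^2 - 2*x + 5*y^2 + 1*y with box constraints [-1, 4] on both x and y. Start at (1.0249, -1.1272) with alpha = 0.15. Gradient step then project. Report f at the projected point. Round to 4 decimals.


Step 1: Compute gradient at (1.0249, -1.1272).
grad_x = 2*7*1.0249 - 2 = 12.3486
grad_y = 2*5*-1.1272 + 1 = -10.272
Step 2: Gradient step.
x_raw = 1.0249 - 0.15*12.3486 = -0.8274
y_raw = -1.1272 - 0.15*-10.272 = 0.4136
Step 3: Project onto [-1, 4].
x_proj = clip(-0.8274) = -0.8274
y_proj = clip(0.4136) = 0.4136
Step 4: Evaluate f.
f(-0.8274, 0.4136) = 7.7157


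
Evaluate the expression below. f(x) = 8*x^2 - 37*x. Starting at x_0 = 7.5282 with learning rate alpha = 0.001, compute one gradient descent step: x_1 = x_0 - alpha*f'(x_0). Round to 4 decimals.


We compute the gradient at x_0 and apply the update.
f'(x) = 16*x - 37
f'(7.5282) = 16*7.5282 - 37 = 83.4512
x_1 = 7.5282 - 0.001*83.4512 = 7.4447


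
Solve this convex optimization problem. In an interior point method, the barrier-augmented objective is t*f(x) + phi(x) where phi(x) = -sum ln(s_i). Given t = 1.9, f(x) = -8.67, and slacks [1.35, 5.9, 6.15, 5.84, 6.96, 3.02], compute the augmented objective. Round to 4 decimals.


Step 1: Compute log-barrier.
ln values: [0.3001, 1.775, 1.8165, 1.7647, 1.9402, 1.1053]
phi = -(0.3001 + 1.775 + 1.8165 + 1.7647 + 1.9402 + 1.1053) = -8.7017
Step 2: Compute augmented objective.
t*f(x) = 1.9*-8.67 = -16.473
Total = -16.473 - 8.7017 = -25.1747


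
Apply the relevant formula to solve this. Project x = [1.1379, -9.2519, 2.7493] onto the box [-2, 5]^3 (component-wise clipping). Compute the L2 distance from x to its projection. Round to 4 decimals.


Project each component onto [-2, 5].
clip(1.1379) = 1.1379, clip(-9.2519) = -2.0, clip(2.7493) = 2.7493
Projection = [1.1379, -2.0, 2.7493]
Squared diffs: [0.0, 52.5901, 0.0]
Distance = sqrt(52.5901) = 7.2519


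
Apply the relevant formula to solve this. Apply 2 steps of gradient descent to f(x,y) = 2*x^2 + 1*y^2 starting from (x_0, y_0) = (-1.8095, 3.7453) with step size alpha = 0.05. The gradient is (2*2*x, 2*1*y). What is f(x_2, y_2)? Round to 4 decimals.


Gradient descent on f(x,y) = 2*x^2 + 1*y^2.
Starting point: (-1.8095, 3.7453), alpha = 0.05
Step 1: grad_x = 2*2*-1.8095 = -7.238, grad_y = 2*1*3.7453 = 7.4906
  x_1 = -1.8095 - 0.05*-7.238 = -1.4476
  y_1 = 3.7453 - 0.05*7.4906 = 3.3708
Step 2: grad_x = 2*2*-1.4476 = -5.7904, grad_y = 2*1*3.3708 = 6.7415
  x_2 = -1.4476 - 0.05*-5.7904 = -1.1581
  y_2 = 3.3708 - 0.05*6.7415 = 3.0337
f(-1.1581, 3.0337) = 2*(-1.1581)^2 + 1*3.0337^2 = 11.8856


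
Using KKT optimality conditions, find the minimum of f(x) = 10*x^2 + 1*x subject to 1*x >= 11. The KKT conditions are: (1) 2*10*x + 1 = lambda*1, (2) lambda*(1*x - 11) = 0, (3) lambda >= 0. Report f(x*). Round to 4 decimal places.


Step 1: Try lambda = 0 (constraint inactive).
x_unc = -1/(2*10) = -0.05
Check: 1*-0.05 = -0.05 < 11 -- violated!
Step 2: Constraint must be active: 1*x = 11
x* = 11/1 = 11.0
lambda = (2*10*11.0 + 1)/1 = 221.0
Step 3: Compute optimal value.
f(x*) = 10*11.0^2 + 1*11.0 = 1221.0


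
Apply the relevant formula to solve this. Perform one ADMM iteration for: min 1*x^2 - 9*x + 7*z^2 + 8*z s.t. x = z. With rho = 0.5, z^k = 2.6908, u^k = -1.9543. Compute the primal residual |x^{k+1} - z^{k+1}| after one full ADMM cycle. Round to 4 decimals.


ADMM iteration with rho = 0.5, z^k = 2.6908, u^k = -1.9543
Step 1: x-update.
Minimize 1*x^2 - 9*x + (0.5/2)*(x - 2.6908 - 1.9543)^2
FOC: (2*1 + 0.5)*x = 9 + 0.5*(2.6908 + 1.9543)
x^{k+1} = 4.529
Step 2: z-update.
Minimize 7*z^2 + 8*z + (0.5/2)*(4.529 - z - 1.9543)^2
FOC: (2*7 + 0.5)*z = -8 + 0.5*(4.529 - 1.9543)
z^{k+1} = -0.4629
Step 3: u-update.
u^{k+1} = -1.9543 + 4.529 + 0.4629 = 3.0377
Step 4: Primal residual = |4.529 + 0.4629| = 4.992


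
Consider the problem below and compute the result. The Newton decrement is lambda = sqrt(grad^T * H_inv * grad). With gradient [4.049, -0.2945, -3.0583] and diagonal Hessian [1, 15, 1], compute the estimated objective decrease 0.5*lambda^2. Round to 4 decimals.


Step 1: H is diagonal, so H^(-1) * g = [4.049, -0.0196, -3.0583].
Step 2: g^T H^(-1) g = sum_i g_i^2 / H_ii
  = (4.049)^2/1 + (-0.2945)^2/15 + (-3.0583)^2/1
  = 16.3944 + 0.0058 + 9.3532 = 25.7534
Step 3: Objective decrease = 0.5 * g^T H^(-1) g = 12.8767


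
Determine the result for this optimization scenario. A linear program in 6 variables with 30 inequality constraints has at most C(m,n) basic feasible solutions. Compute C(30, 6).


Each vertex corresponds to some choice of n active constraints out of m, so the number of vertices is at most C(m, n) = m! / (n!(m-n)!).
m = 30, n = 6
Numerator: 30 * 29 * 28 * 27 * 26 * 25
Denominator: 6! = 720
C(30, 6) = 593775


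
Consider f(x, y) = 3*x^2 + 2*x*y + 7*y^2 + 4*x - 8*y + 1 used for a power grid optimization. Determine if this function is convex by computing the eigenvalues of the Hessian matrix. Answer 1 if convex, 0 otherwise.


The Hessian of f(x,y) = 3*x^2 + 2*x*y + 7*y^2 + 4*x - 8*y + 1 is:
H = [[6, 2], [2, 14]]
Trace = 6 + 14 = 20
Determinant = 6*14 - (2)^2 = 80
Discriminant = (20)^2 - 4*80 = 80.0
Eigenvalues: lambda_1 = 5.5279, lambda_2 = 14.4721
The function is convex.

1


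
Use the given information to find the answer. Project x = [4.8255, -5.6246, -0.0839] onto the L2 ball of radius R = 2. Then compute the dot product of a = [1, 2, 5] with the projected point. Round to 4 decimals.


Step 1: Compute ||x|| (intermediates to 6 decimals).
||x|| = sqrt(4.8255^2 + (-5.6246)^2 + (-0.0839)^2) = 7.411384
Step 2: Project.
Since ||x|| > R, scale = R/||x|| = 2/7.411384 = 0.269855, proj(x) = scale * x
proj(x) = [1.302185, -1.517826, -0.022641]
Step 3: Dot product.
a^T * proj(x) = 1*1.302185 + 2*(-1.517826) + 5*(-0.022641) = -1.8467


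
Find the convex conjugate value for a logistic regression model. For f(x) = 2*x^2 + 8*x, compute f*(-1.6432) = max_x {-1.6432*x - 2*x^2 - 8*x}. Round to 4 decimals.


f*(y) = sup_x {y*x - a*x^2 - b*x} = sup_x {(y-b)*x - a*x^2}
FOC: (y - b) - 2a*x = 0 => x* = (y - b)/(2a)
x* = (-1.6432 - 8)/(2*2) = -2.4108
f*(-1.6432) = (y-b)^2/(4a) = (-1.6432 - 8)^2/(4*2)
= 92.9913/8 = 11.6239


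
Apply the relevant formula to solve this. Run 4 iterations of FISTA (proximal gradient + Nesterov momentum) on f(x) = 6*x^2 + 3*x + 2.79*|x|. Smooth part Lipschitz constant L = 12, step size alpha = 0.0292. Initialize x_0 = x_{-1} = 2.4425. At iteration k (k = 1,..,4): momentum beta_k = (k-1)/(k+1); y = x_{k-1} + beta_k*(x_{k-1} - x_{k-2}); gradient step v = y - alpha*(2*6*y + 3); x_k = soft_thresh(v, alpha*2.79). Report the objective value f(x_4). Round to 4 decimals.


FISTA on f(x) = 6*x^2 + 3*x + 2.79*|x|
L = 12, alpha = 0.0292
Iteration 1: beta = 0.0, y = 2.4425 + 0.0*(2.4425 - 2.4425) = 2.4425
  grad(y) = 32.31, v = y - alpha*grad = 1.499
  prox(v) = soft_thresh(1.499, 0.0815) = 1.4176
Iteration 2: beta = 0.3333, y = 1.4176 + 0.3333*(1.4176 - 2.4425) = 1.0759
  grad(y) = 15.9113, v = y - alpha*grad = 0.6113
  prox(v) = soft_thresh(0.6113, 0.0815) = 0.5299
Iteration 3: beta = 0.5, y = 0.5299 + 0.5*(0.5299 - 1.4176) = 0.086
  grad(y) = 4.032, v = y - alpha*grad = -0.0317
  prox(v) = soft_thresh(-0.0317, 0.0815) = 0.0
Iteration 4: beta = 0.6, y = 0.0 + 0.6*(0.0 - 0.5299) = -0.3179
  grad(y) = -0.815, v = y - alpha*grad = -0.2941
  prox(v) = soft_thresh(-0.2941, 0.0815) = -0.2127
f(x_4) = 6*(-0.2127)^2 + 3*(-0.2127) + 2.79*|-0.2127| = 0.2267


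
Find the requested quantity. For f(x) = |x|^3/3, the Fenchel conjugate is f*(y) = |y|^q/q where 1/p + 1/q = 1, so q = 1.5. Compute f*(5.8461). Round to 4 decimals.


The conjugate exponent q satisfies 1/p + 1/q = 1.
p = 3, so q = 3/(3 - 1) = 1.5
|y|^q = 5.8461^1.5 = 14.1351
f*(5.8461) = 14.1351 / 1.5 = 9.4234


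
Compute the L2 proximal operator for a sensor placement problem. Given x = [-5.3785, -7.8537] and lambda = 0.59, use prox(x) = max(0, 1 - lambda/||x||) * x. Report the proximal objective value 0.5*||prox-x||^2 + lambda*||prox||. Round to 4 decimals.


Step 1: Compute ||x||.
||x|| = 9.5189
Step 2: Compute scaling factor.
scale = max(0, 1 - 0.59/9.5189) = 0.938
Step 3: prox(x) = [-5.0451, -7.3669]
||prox(x)|| = 8.9289
Step 4: Proximal objective.
0.5*||prox-x||^2 = 0.1741
lambda*||prox|| = 5.2681
Total = 5.4421


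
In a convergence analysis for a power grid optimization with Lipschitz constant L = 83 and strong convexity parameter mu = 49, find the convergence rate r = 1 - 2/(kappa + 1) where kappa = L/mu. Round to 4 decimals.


Step 1: Compute the condition number.
kappa = L/mu = 83/49 = 1.6939
Step 2: Compute the convergence rate.
r = 1 - 2/(kappa + 1) = 1 - 2*mu/(L + mu) = (L - mu)/(L + mu) = 34/132 = 0.2576


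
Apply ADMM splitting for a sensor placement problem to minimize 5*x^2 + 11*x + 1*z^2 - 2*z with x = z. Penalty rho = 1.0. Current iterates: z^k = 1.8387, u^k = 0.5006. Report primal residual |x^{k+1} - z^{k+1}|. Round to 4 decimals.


ADMM iteration with rho = 1.0, z^k = 1.8387, u^k = 0.5006
Step 1: x-update.
Minimize 5*x^2 + 11*x + (1.0/2)*(x - 1.8387 + 0.5006)^2
FOC: (2*5 + 1.0)*x = -11 + 1.0*(1.8387 - 0.5006)
x^{k+1} = -0.8784
Step 2: z-update.
Minimize 1*z^2 - 2*z + (1.0/2)*(-0.8784 - z + 0.5006)^2
FOC: (2*1 + 1.0)*z = 2 + 1.0*(-0.8784 + 0.5006)
z^{k+1} = 0.5407
Step 3: u-update.
u^{k+1} = 0.5006 - 0.8784 - 0.5407 = -0.9185
Step 4: Primal residual = |-0.8784 - 0.5407| = 1.4191


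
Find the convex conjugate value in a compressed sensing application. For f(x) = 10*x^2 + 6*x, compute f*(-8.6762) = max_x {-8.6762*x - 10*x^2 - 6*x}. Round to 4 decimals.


f*(y) = sup_x {y*x - a*x^2 - b*x} = sup_x {(y-b)*x - a*x^2}
FOC: (y - b) - 2a*x = 0 => x* = (y - b)/(2a)
x* = (-8.6762 - 6)/(2*10) = -0.7338
f*(-8.6762) = (y-b)^2/(4a) = (-8.6762 - 6)^2/(4*10)
= 215.3908/40 = 5.3848


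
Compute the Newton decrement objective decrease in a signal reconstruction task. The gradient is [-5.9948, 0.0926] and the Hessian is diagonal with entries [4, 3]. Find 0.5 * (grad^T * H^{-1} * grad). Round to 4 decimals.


Step 1: H is diagonal, so H^(-1) * g = [-1.4987, 0.0309].
Step 2: g^T H^(-1) g = sum_i g_i^2 / H_ii
  = (-5.9948)^2/4 + (0.0926)^2/3
  = 8.9844 + 0.0029 = 8.9873
Step 3: Objective decrease = 0.5 * g^T H^(-1) g = 4.4936


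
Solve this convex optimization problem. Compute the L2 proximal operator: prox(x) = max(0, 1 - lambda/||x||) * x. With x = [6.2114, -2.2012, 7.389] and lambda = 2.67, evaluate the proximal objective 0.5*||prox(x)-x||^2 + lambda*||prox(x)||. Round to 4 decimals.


Step 1: Compute ||x||.
||x|| = 9.9007
Step 2: Compute scaling factor.
scale = max(0, 1 - 2.67/9.9007) = 0.7303
Step 3: prox(x) = [4.5363, -1.6076, 5.3964]
||prox(x)|| = 7.2307
Step 4: Proximal objective.
0.5*||prox-x||^2 = 3.5645
lambda*||prox|| = 19.306
Total = 22.8705


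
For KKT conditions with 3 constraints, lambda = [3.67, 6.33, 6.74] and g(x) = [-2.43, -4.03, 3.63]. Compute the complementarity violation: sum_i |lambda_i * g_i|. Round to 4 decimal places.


KKT complementary slackness check:
lambda_1 * g_1 = 3.67 * -2.43 = -8.9181
lambda_2 * g_2 = 6.33 * -4.03 = -25.5099
lambda_3 * g_3 = 6.74 * 3.63 = 24.4662
Total violation = 8.9181 + 25.5099 + 24.4662 = 58.8942


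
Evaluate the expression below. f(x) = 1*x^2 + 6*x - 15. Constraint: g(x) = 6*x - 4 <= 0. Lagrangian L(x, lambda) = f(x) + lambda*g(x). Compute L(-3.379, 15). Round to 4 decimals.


Step 1: Evaluate f(x).
f(-3.379) = 1*(-3.379)^2 + 6*(-3.379) - 15 = -23.8564
Step 2: Evaluate g(x).
g(-3.379) = 6*-3.379 - 4 = -24.274
Step 3: Compute Lagrangian.
L = -23.8564 + 15*-24.274 = -387.9664


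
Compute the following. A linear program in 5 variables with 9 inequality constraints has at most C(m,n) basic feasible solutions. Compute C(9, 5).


Each vertex corresponds to some choice of n active constraints out of m, so the number of vertices is at most C(m, n) = m! / (n!(m-n)!).
m = 9, n = 5
Numerator: 9 * 8 * 7 * 6 * 5
Denominator: 5! = 120
C(9, 5) = 126


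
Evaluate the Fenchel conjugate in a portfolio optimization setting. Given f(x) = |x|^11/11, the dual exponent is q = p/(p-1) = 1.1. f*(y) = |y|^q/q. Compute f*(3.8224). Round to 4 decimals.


The conjugate exponent q satisfies 1/p + 1/q = 1.
p = 11, so q = 11/(11 - 1) = 1.1
|y|^q = 3.8224^1.1 = 4.3709
f*(3.8224) = 4.3709 / 1.1 = 3.9735


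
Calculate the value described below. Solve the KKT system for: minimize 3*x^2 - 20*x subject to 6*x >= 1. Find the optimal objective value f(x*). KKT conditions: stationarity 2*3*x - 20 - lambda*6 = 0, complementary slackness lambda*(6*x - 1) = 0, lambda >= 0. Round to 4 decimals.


Step 1: Try lambda = 0 (constraint inactive).
Stationarity: 2*3*x - 20 = 0
x* = 20/(2*3) = 10/3 = 3.3333 (rounded; the exact value 10/3 is used below)
Check constraint: 6*3.3333 = 19.9998 >= 1 -- satisfied.
Step 2: Compute optimal value.
f(x*) = 3*(10/3)^2 - 20*(10/3) = -33.3333


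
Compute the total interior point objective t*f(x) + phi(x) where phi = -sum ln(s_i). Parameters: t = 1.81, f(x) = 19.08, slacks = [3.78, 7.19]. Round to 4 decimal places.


Step 1: Compute log-barrier.
ln values: [1.3297, 1.9727]
phi = -(1.3297 + 1.9727) = -3.3024
Step 2: Compute augmented objective.
t*f(x) = 1.81*19.08 = 34.5348
Total = 34.5348 - 3.3024 = 31.2324


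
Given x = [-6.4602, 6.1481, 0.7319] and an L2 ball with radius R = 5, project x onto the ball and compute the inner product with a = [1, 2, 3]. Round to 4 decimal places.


Step 1: Compute ||x|| (intermediates to 6 decimals).
||x|| = sqrt((-6.4602)^2 + 6.1481^2 + 0.7319^2) = 8.948128
Step 2: Project.
Since ||x|| > R, scale = R/||x|| = 5/8.948128 = 0.558776, proj(x) = scale * x
proj(x) = [-3.609805, 3.435411, 0.408968]
Step 3: Dot product.
a^T * proj(x) = 1*(-3.609805) + 2*3.435411 + 3*0.408968 = 4.4879


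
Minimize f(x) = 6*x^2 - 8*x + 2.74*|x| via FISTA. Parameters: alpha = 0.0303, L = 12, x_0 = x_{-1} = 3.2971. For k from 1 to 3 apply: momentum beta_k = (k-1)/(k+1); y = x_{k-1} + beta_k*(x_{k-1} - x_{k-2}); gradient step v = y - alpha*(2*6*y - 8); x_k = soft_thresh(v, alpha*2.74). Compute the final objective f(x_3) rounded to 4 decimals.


FISTA on f(x) = 6*x^2 - 8*x + 2.74*|x|
L = 12, alpha = 0.0303
Iteration 1: beta = 0.0, y = 3.2971 + 0.0*(3.2971 - 3.2971) = 3.2971
  grad(y) = 31.5652, v = y - alpha*grad = 2.3407
  prox(v) = soft_thresh(2.3407, 0.083) = 2.2577
Iteration 2: beta = 0.3333, y = 2.2577 + 0.3333*(2.2577 - 3.2971) = 1.9112
  grad(y) = 14.934, v = y - alpha*grad = 1.4587
  prox(v) = soft_thresh(1.4587, 0.083) = 1.3756
Iteration 3: beta = 0.5, y = 1.3756 + 0.5*(1.3756 - 2.2577) = 0.9346
  grad(y) = 3.2157, v = y - alpha*grad = 0.8372
  prox(v) = soft_thresh(0.8372, 0.083) = 0.7542
f(x_3) = 6*0.7542^2 - 8*0.7542 + 2.74*|0.7542| = -0.5542


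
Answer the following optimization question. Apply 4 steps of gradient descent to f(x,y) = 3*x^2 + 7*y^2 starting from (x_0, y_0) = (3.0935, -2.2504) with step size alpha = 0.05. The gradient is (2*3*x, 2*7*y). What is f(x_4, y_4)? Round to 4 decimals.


Gradient descent on f(x,y) = 3*x^2 + 7*y^2.
Starting point: (3.0935, -2.2504), alpha = 0.05
Step 1: grad_x = 2*3*3.0935 = 18.561, grad_y = 2*7*-2.2504 = -31.5056
  x_1 = 3.0935 - 0.05*18.561 = 2.1655
  y_1 = -2.2504 - 0.05*-31.5056 = -0.6751
Step 2: grad_x = 2*3*2.1655 = 12.9927, grad_y = 2*7*-0.6751 = -9.4517
  x_2 = 2.1655 - 0.05*12.9927 = 1.5158
  y_2 = -0.6751 - 0.05*-9.4517 = -0.2025
Step 3: grad_x = 2*3*1.5158 = 9.0949, grad_y = 2*7*-0.2025 = -2.8355
  x_3 = 1.5158 - 0.05*9.0949 = 1.0611
  y_3 = -0.2025 - 0.05*-2.8355 = -0.0608
Step 4: grad_x = 2*3*1.0611 = 6.3664, grad_y = 2*7*-0.0608 = -0.8507
  x_4 = 1.0611 - 0.05*6.3664 = 0.7427
  y_4 = -0.0608 - 0.05*-0.8507 = -0.0182
f(0.7427, -0.0182) = 3*0.7427^2 + 7*(-0.0182)^2 = 1.6574


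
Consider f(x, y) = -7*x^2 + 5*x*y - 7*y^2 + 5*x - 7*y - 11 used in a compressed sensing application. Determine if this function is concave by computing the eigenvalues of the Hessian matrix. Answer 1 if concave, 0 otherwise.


The Hessian of f(x,y) = -7*x^2 + 5*x*y - 7*y^2 + 5*x - 7*y - 11 is:
H = [[-14, 5], [5, -14]]
Trace = -14 - 14 = -28
Determinant = -14*-14 - (5)^2 = 171
Discriminant = (-28)^2 - 4*171 = 100.0
Eigenvalues: lambda_1 = -19.0, lambda_2 = -9.0
The function is concave.

1


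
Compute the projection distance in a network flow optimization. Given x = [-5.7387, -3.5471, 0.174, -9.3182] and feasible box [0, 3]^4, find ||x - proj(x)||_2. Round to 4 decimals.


Project each component onto [0, 3].
clip(-5.7387) = 0.0, clip(-3.5471) = 0.0, clip(0.174) = 0.174, clip(-9.3182) = 0.0
Projection = [0.0, 0.0, 0.174, 0.0]
Squared diffs: [32.9327, 12.5819, 0.0, 86.8289]
Distance = sqrt(132.3435) = 11.5041


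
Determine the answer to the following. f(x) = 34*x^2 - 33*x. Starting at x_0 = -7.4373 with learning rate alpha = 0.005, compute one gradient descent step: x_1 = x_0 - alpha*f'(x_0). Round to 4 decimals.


We compute the gradient at x_0 and apply the update.
f'(x) = 68*x - 33
f'(-7.4373) = 68*-7.4373 - 33 = -538.7364
x_1 = -7.4373 - 0.005*-538.7364 = -4.7436


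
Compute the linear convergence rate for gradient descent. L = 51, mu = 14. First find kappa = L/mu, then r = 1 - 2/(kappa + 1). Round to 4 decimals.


Step 1: Compute the condition number.
kappa = L/mu = 51/14 = 3.6429
Step 2: Compute the convergence rate.
r = 1 - 2/(kappa + 1) = 1 - 2*mu/(L + mu) = (L - mu)/(L + mu) = 37/65 = 0.5692


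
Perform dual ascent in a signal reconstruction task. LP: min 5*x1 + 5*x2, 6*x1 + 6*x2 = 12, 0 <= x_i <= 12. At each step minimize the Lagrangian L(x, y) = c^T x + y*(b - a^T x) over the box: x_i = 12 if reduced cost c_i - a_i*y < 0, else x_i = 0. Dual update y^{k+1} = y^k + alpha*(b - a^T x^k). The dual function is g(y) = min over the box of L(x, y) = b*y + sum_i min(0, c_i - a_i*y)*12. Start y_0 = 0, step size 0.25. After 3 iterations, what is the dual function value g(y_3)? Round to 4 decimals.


Dual ascent for LP: min 5*x1 + 5*x2, 6*x1 + 6*x2 = 12, 0 <= x_i <= 12
Step 1: y^k = 0.0, reduced costs: (5.0, 5.0)
  x^k = (0.0, 0.0), subgradient = b - a^T x = 12.0
  y^{k+1} = 0.0 + 0.25*12.0 = 3.0
Step 2: y^k = 3.0, reduced costs: (-13.0, -13.0)
  x^k = (12.0, 12.0), subgradient = b - a^T x = -132.0
  y^{k+1} = 3.0 + 0.25*-132.0 = -30.0
Step 3: y^k = -30.0, reduced costs: (185.0, 185.0)
  x^k = (0.0, 0.0), subgradient = b - a^T x = 12.0
  y^{k+1} = -30.0 + 0.25*12.0 = -27.0
Dual objective at y_3 = -27.0: reduced costs (167.0, 167.0), box minimizer x = (0.0, 0.0)
g(y_3) = b*y + (c1 - a1*y)*x1 + (c2 - a2*y)*x2 = 12*(-27.0) + 167.0*0.0 + 167.0*0.0 = -324.0 + 0.0 + 0.0 = -324.0


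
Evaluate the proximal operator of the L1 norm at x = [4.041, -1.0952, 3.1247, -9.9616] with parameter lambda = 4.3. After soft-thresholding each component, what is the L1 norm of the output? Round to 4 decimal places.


Soft-thresholding with lambda = 4.3:
prox(4.041) = sign(4.041)*max(|4.041| - 4.3, 0) = 0.0
prox(-1.0952) = sign(-1.0952)*max(|-1.0952| - 4.3, 0) = 0.0
prox(3.1247) = sign(3.1247)*max(|3.1247| - 4.3, 0) = 0.0
prox(-9.9616) = sign(-9.9616)*max(|-9.9616| - 4.3, 0) = -5.6616
prox(x) = [0.0, 0.0, 0.0, -5.6616]
||prox(x)||_1 = 0.0 + 0.0 + 0.0 + 5.6616 = 5.6616


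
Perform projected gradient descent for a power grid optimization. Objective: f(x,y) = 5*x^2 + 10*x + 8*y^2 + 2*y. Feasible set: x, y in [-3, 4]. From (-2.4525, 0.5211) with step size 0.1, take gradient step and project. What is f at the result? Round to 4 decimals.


Step 1: Compute gradient at (-2.4525, 0.5211).
grad_x = 2*5*-2.4525 + 10 = -14.525
grad_y = 2*8*0.5211 + 2 = 10.3376
Step 2: Gradient step.
x_raw = -2.4525 - 0.1*-14.525 = -1.0
y_raw = 0.5211 - 0.1*10.3376 = -0.5127
Step 3: Project onto [-3, 4].
x_proj = clip(-1.0) = -1.0
y_proj = clip(-0.5127) = -0.5127
Step 4: Evaluate f.
f(-1.0, -0.5127) = -3.9228


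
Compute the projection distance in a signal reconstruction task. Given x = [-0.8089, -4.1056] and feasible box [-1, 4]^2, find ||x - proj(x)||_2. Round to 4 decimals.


Project each component onto [-1, 4].
clip(-0.8089) = -0.8089, clip(-4.1056) = -1.0
Projection = [-0.8089, -1.0]
Squared diffs: [0.0, 9.6448]
Distance = sqrt(9.6448) = 3.1056


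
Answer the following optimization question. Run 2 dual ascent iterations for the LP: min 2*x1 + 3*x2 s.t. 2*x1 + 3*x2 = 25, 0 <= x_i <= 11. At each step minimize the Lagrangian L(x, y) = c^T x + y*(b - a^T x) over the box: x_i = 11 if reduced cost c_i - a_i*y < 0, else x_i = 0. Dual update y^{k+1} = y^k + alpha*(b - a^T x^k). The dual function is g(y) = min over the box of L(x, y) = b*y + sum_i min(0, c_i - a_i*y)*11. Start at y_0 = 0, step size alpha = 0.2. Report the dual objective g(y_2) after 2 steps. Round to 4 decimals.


Dual ascent for LP: min 2*x1 + 3*x2, 2*x1 + 3*x2 = 25, 0 <= x_i <= 11
Step 1: y^k = 0.0, reduced costs: (2.0, 3.0)
  x^k = (0.0, 0.0), subgradient = b - a^T x = 25.0
  y^{k+1} = 0.0 + 0.2*25.0 = 5.0
Step 2: y^k = 5.0, reduced costs: (-8.0, -12.0)
  x^k = (11.0, 11.0), subgradient = b - a^T x = -30.0
  y^{k+1} = 5.0 + 0.2*-30.0 = -1.0
Dual objective at y_2 = -1.0: reduced costs (4.0, 6.0), box minimizer x = (0.0, 0.0)
g(y_2) = b*y + (c1 - a1*y)*x1 + (c2 - a2*y)*x2 = 25*(-1.0) + 4.0*0.0 + 6.0*0.0 = -25.0 + 0.0 + 0.0 = -25.0


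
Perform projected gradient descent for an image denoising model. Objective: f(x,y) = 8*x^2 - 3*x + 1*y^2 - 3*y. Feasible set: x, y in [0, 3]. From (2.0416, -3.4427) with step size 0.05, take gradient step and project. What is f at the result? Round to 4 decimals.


Step 1: Compute gradient at (2.0416, -3.4427).
grad_x = 2*8*2.0416 - 3 = 29.6656
grad_y = 2*1*-3.4427 - 3 = -9.8854
Step 2: Gradient step.
x_raw = 2.0416 - 0.05*29.6656 = 0.5583
y_raw = -3.4427 - 0.05*-9.8854 = -2.9484
Step 3: Project onto [0, 3].
x_proj = clip(0.5583) = 0.5583
y_proj = clip(-2.9484) = 0.0
Step 4: Evaluate f.
f(0.5583, 0.0) = 0.8188


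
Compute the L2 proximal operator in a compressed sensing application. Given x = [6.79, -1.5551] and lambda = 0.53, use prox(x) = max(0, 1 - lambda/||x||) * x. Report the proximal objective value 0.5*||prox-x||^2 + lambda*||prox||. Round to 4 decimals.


Step 1: Compute ||x||.
||x|| = 6.9658
Step 2: Compute scaling factor.
scale = max(0, 1 - 0.53/6.9658) = 0.9239
Step 3: prox(x) = [6.2734, -1.4368]
||prox(x)|| = 6.4358
Step 4: Proximal objective.
0.5*||prox-x||^2 = 0.1405
lambda*||prox|| = 3.411
Total = 3.5514


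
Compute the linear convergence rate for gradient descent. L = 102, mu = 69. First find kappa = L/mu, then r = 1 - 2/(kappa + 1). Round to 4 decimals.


Step 1: Compute the condition number.
kappa = L/mu = 102/69 = 1.4783
Step 2: Compute the convergence rate.
r = 1 - 2/(kappa + 1) = 1 - 2*mu/(L + mu) = (L - mu)/(L + mu) = 33/171 = 0.193


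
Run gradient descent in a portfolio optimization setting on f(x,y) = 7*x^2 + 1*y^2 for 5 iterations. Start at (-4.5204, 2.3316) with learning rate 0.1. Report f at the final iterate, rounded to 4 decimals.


Gradient descent on f(x,y) = 7*x^2 + 1*y^2.
Starting point: (-4.5204, 2.3316), alpha = 0.1
Step 1: grad_x = 2*7*-4.5204 = -63.2856, grad_y = 2*1*2.3316 = 4.6632
  x_1 = -4.5204 - 0.1*-63.2856 = 1.8082
  y_1 = 2.3316 - 0.1*4.6632 = 1.8653
Step 2: grad_x = 2*7*1.8082 = 25.3142, grad_y = 2*1*1.8653 = 3.7306
  x_2 = 1.8082 - 0.1*25.3142 = -0.7233
  y_2 = 1.8653 - 0.1*3.7306 = 1.4922
Step 3: grad_x = 2*7*-0.7233 = -10.1257, grad_y = 2*1*1.4922 = 2.9844
  x_3 = -0.7233 - 0.1*-10.1257 = 0.2893
  y_3 = 1.4922 - 0.1*2.9844 = 1.1938
Step 4: grad_x = 2*7*0.2893 = 4.0503, grad_y = 2*1*1.1938 = 2.3876
  x_4 = 0.2893 - 0.1*4.0503 = -0.1157
  y_4 = 1.1938 - 0.1*2.3876 = 0.955
Step 5: grad_x = 2*7*-0.1157 = -1.6201, grad_y = 2*1*0.955 = 1.91
  x_5 = -0.1157 - 0.1*-1.6201 = 0.0463
  y_5 = 0.955 - 0.1*1.91 = 0.764
f(0.0463, 0.764) = 7*0.0463^2 + 1*0.764^2 = 0.5987


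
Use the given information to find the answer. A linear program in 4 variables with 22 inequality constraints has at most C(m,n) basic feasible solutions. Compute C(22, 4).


Each vertex corresponds to some choice of n active constraints out of m, so the number of vertices is at most C(m, n) = m! / (n!(m-n)!).
m = 22, n = 4
Numerator: 22 * 21 * 20 * 19
Denominator: 4! = 24
C(22, 4) = 7315


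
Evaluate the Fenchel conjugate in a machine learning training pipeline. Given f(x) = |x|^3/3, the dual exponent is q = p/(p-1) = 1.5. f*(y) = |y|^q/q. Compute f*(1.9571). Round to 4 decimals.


The conjugate exponent q satisfies 1/p + 1/q = 1.
p = 3, so q = 3/(3 - 1) = 1.5
|y|^q = 1.9571^1.5 = 2.7379
f*(1.9571) = 2.7379 / 1.5 = 1.8253


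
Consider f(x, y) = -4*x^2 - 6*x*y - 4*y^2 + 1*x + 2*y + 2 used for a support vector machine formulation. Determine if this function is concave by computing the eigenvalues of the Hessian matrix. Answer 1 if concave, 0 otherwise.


The Hessian of f(x,y) = -4*x^2 - 6*x*y - 4*y^2 + 1*x + 2*y + 2 is:
H = [[-8, -6], [-6, -8]]
Trace = -8 - 8 = -16
Determinant = -8*-8 - (-6)^2 = 28
Discriminant = (-16)^2 - 4*28 = 144.0
Eigenvalues: lambda_1 = -14.0, lambda_2 = -2.0
The function is concave.

1


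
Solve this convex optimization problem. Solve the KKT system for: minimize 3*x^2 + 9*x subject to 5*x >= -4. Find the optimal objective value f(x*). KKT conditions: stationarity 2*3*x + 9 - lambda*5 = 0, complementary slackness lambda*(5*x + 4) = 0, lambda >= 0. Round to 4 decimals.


Step 1: Try lambda = 0 (constraint inactive).
x_unc = -9/(2*3) = -1.5
Check: 5*-1.5 = -7.5 < -4 -- violated!
Step 2: Constraint must be active: 5*x = -4
x* = -4/5 = -0.8
lambda = (2*3*(-0.8) + 9)/5 = 0.84
Step 3: Compute optimal value.
f(x*) = 3*(-0.8)^2 + 9*(-0.8) = -5.28


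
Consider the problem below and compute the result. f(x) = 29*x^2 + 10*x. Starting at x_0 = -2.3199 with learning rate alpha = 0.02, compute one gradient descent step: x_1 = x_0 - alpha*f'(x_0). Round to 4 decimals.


We compute the gradient at x_0 and apply the update.
f'(x) = 58*x + 10
f'(-2.3199) = 58*-2.3199 + 10 = -124.5542
x_1 = -2.3199 - 0.02*-124.5542 = 0.1712


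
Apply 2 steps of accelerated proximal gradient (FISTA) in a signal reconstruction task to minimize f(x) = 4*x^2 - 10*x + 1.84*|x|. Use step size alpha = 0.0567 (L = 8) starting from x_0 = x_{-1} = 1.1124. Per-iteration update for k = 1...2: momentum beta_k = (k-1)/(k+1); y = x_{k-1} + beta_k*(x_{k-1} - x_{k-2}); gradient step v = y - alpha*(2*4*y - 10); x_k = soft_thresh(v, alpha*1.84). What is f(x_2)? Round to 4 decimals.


FISTA on f(x) = 4*x^2 - 10*x + 1.84*|x|
L = 8, alpha = 0.0567
Iteration 1: beta = 0.0, y = 1.1124 + 0.0*(1.1124 - 1.1124) = 1.1124
  grad(y) = -1.1008, v = y - alpha*grad = 1.1748
  prox(v) = soft_thresh(1.1748, 0.1043) = 1.0705
Iteration 2: beta = 0.3333, y = 1.0705 + 0.3333*(1.0705 - 1.1124) = 1.0565
  grad(y) = -1.5479, v = y - alpha*grad = 1.1443
  prox(v) = soft_thresh(1.1443, 0.1043) = 1.04
f(x_2) = 4*1.04^2 - 10*1.04 + 1.84*|1.04| = -4.16


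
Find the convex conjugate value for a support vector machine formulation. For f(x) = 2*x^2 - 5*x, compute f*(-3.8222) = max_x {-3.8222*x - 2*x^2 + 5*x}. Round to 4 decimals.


f*(y) = sup_x {y*x - a*x^2 - b*x} = sup_x {(y-b)*x - a*x^2}
FOC: (y - b) - 2a*x = 0 => x* = (y - b)/(2a)
x* = (-3.8222 + 5)/(2*2) = 0.2945
f*(-3.8222) = (y-b)^2/(4a) = (-3.8222 + 5)^2/(4*2)
= 1.3872/8 = 0.1734


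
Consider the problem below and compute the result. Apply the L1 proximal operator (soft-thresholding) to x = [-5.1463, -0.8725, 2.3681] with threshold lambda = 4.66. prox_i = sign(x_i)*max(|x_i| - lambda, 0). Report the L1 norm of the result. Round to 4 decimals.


Soft-thresholding with lambda = 4.66:
prox(-5.1463) = sign(-5.1463)*max(|-5.1463| - 4.66, 0) = -0.4863
prox(-0.8725) = sign(-0.8725)*max(|-0.8725| - 4.66, 0) = 0.0
prox(2.3681) = sign(2.3681)*max(|2.3681| - 4.66, 0) = 0.0
prox(x) = [-0.4863, 0.0, 0.0]
||prox(x)||_1 = 0.4863 + 0.0 + 0.0 = 0.4863


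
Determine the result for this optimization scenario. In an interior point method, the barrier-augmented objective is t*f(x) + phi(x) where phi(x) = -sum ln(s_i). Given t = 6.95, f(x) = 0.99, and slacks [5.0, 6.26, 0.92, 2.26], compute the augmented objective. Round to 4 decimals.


Step 1: Compute log-barrier.
ln values: [1.6094, 1.8342, -0.0834, 0.8154]
phi = -(1.6094 + 1.8342 - 0.0834 + 0.8154) = -4.1756
Step 2: Compute augmented objective.
t*f(x) = 6.95*0.99 = 6.8805
Total = 6.8805 - 4.1756 = 2.7049


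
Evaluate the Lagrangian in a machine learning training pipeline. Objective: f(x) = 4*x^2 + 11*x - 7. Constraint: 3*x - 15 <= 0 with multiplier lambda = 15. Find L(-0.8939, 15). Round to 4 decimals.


Step 1: Evaluate f(x).
f(-0.8939) = 4*(-0.8939)^2 + 11*(-0.8939) - 7 = -13.6367
Step 2: Evaluate g(x).
g(-0.8939) = 3*-0.8939 - 15 = -17.6817
Step 3: Compute Lagrangian.
L = -13.6367 + 15*-17.6817 = -278.8622


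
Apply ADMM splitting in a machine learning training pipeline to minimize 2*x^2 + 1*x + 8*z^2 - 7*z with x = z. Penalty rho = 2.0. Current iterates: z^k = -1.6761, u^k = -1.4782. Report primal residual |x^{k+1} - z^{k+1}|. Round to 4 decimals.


ADMM iteration with rho = 2.0, z^k = -1.6761, u^k = -1.4782
Step 1: x-update.
Minimize 2*x^2 + 1*x + (2.0/2)*(x + 1.6761 - 1.4782)^2
FOC: (2*2 + 2.0)*x = -1 + 2.0*(-1.6761 + 1.4782)
x^{k+1} = -0.2326
Step 2: z-update.
Minimize 8*z^2 - 7*z + (2.0/2)*(-0.2326 - z - 1.4782)^2
FOC: (2*8 + 2.0)*z = 7 + 2.0*(-0.2326 - 1.4782)
z^{k+1} = 0.1988
Step 3: u-update.
u^{k+1} = -1.4782 - 0.2326 - 0.1988 = -1.9096
Step 4: Primal residual = |-0.2326 - 0.1988| = 0.4314


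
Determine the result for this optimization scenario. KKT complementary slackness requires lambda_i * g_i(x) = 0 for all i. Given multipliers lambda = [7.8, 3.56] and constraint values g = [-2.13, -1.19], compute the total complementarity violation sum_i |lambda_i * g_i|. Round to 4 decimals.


KKT complementary slackness check:
lambda_1 * g_1 = 7.8 * -2.13 = -16.614
lambda_2 * g_2 = 3.56 * -1.19 = -4.2364
Total violation = 16.614 + 4.2364 = 20.8504


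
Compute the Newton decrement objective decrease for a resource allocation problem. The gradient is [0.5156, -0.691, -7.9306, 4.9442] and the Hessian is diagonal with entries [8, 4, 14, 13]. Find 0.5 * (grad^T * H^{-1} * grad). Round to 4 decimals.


Step 1: H is diagonal, so H^(-1) * g = [0.0645, -0.1728, -0.5665, 0.3803].
Step 2: g^T H^(-1) g = sum_i g_i^2 / H_ii
  = (0.5156)^2/8 + (-0.691)^2/4 + (-7.9306)^2/14 + (4.9442)^2/13
  = 0.0332 + 0.1194 + 4.4925 + 1.8804 = 6.5255
Step 3: Objective decrease = 0.5 * g^T H^(-1) g = 3.2627


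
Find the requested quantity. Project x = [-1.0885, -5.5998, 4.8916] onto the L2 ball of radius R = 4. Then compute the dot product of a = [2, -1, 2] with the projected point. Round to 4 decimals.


Step 1: Compute ||x|| (intermediates to 6 decimals).
||x|| = sqrt((-1.0885)^2 + (-5.5998)^2 + 4.8916^2) = 7.514675
Step 2: Project.
Since ||x|| > R, scale = R/||x|| = 4/7.514675 = 0.532292, proj(x) = scale * x
proj(x) = [-0.5794, -2.980729, 2.60376]
Step 3: Dot product.
a^T * proj(x) = 2*(-0.5794) - 1*(-2.980729) + 2*2.60376 = 7.0294


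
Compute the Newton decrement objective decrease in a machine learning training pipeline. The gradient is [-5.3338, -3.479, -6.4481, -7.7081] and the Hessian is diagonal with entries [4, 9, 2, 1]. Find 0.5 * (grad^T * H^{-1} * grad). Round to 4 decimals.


Step 1: H is diagonal, so H^(-1) * g = [-1.3335, -0.3866, -3.2241, -7.7081].
Step 2: g^T H^(-1) g = sum_i g_i^2 / H_ii
  = (-5.3338)^2/4 + (-3.479)^2/9 + (-6.4481)^2/2 + (-7.7081)^2/1
  = 7.1124 + 1.3448 + 20.789 + 59.4148 = 88.661
Step 3: Objective decrease = 0.5 * g^T H^(-1) g = 44.3305
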